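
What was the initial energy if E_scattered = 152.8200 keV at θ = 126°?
290.9998 keV

Convert final energy to wavelength (hc ≈ 1239.842 keV·pm):
λ' = hc/E' = 1239.842 / 152.8200 = 8.1131 pm

Calculate the Compton shift:
Δλ = λ_C(1 - cos(126°))
Δλ = 2.4263 × (1 - cos(126°))
Δλ = 3.8525 pm

Initial wavelength:
λ = λ' - Δλ = 8.1131 - 3.8525 = 4.2606 pm

Initial energy:
E = hc/λ = 1239.842 / 4.2606 = 290.9998 keV

(Intermediate values are shown rounded; full precision is carried through to the final answer.)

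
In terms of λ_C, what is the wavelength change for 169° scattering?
1.9816 λ_C

The Compton shift formula is:
Δλ = λ_C(1 - cos θ)

Dividing both sides by λ_C:
Δλ/λ_C = 1 - cos θ

For θ = 169°:
Δλ/λ_C = 1 - cos(169°)
Δλ/λ_C = 1 - -0.9816
Δλ/λ_C = 1.9816

This means the shift is 1.9816 × λ_C = 4.8080 pm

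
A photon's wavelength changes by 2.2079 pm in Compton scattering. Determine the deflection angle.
84.84°

From the Compton formula Δλ = λ_C(1 - cos θ), we can solve for θ:

cos θ = 1 - Δλ/λ_C

Given:
- Δλ = 2.2079 pm
- λ_C = h/(m_e·c) ≈ 2.42631024 pm

cos θ = 1 - 2.2079/2.42631024
cos θ = 1 - 0.909983
cos θ = 0.090017

θ = arccos(0.090017)
θ = 84.84°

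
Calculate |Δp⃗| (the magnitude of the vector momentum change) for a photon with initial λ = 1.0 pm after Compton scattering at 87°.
6.8224e-22 kg·m/s

Photon momentum magnitude is p = h/λ.

Initial momentum:
p₀ = h/λ = 6.6261e-34/1.0000e-12 = 6.6261e-22 kg·m/s

After scattering:
λ' = λ + Δλ = 1.0 + 2.2993 = 3.2993 pm
p' = h/λ' = 6.6261e-34/3.2993e-12 = 2.0083e-22 kg·m/s

Momentum is a vector; the scattered photon's direction makes angle θ = 87° with the incident direction. The magnitude of the vector change Δp⃗ = p⃗₀ − p⃗' is found from the law of cosines:
|Δp⃗|² = p₀² + p'² − 2p₀p'cos θ
|Δp⃗|² = (6.6261e-22)² + (2.0083e-22)² − 2·6.6261e-22·2.0083e-22·cos(87°)
|Δp⃗| = 6.8224e-22 kg·m/s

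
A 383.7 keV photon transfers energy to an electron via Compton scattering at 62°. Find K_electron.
109.3080 keV

By energy conservation: K_e = E_initial - E_final

First find the scattered photon energy:
Initial wavelength: λ = hc/E = 3.2313 pm
Compton shift: Δλ = λ_C(1 - cos(62°)) = 1.2872 pm
Final wavelength: λ' = 3.2313 + 1.2872 = 4.5185 pm
Final photon energy: E' = hc/λ' = 274.3920 keV

Electron kinetic energy:
K_e = E - E' = 383.7000 - 274.3920 = 109.3080 keV

(Intermediate values are shown rounded; full precision is carried through to the final answer.)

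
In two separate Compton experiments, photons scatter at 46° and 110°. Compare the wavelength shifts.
110° produces the larger shift by a factor of 4.395

Calculate both shifts using Δλ = λ_C(1 - cos θ):

For θ₁ = 46°:
Δλ₁ = 2.4263 × (1 - cos(46°))
Δλ₁ = 2.4263 × 0.3053
Δλ₁ = 0.7409 pm

For θ₂ = 110°:
Δλ₂ = 2.4263 × (1 - cos(110°))
Δλ₂ = 2.4263 × 1.3420
Δλ₂ = 3.2562 pm

The 110° angle produces the larger shift.
Ratio: 3.2562/0.7409 = 4.395

(Intermediate values are shown rounded; full precision is carried through to the final answer.)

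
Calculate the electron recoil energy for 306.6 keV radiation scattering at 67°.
82.0771 keV

By energy conservation: K_e = E_initial - E_final

First find the scattered photon energy:
Initial wavelength: λ = hc/E = 4.0438 pm
Compton shift: Δλ = λ_C(1 - cos(67°)) = 1.4783 pm
Final wavelength: λ' = 4.0438 + 1.4783 = 5.5221 pm
Final photon energy: E' = hc/λ' = 224.5229 keV

Electron kinetic energy:
K_e = E - E' = 306.6000 - 224.5229 = 82.0771 keV

(Intermediate values are shown rounded; full precision is carried through to the final answer.)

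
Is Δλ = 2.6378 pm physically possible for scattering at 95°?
Yes, consistent

Calculate the expected shift for θ = 95°:

Δλ_expected = λ_C(1 - cos(95°))
Δλ_expected = 2.4263 × (1 - cos(95°))
Δλ_expected = 2.4263 × 1.0872
Δλ_expected = 2.6378 pm

Given shift: 2.6378 pm
Expected shift: 2.6378 pm
Difference: 0.0000 pm

The values match. This is consistent with Compton scattering at the stated angle.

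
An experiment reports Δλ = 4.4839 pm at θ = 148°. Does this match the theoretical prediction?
Yes, consistent

Calculate the expected shift for θ = 148°:

Δλ_expected = λ_C(1 - cos(148°))
Δλ_expected = 2.4263 × (1 - cos(148°))
Δλ_expected = 2.4263 × 1.8480
Δλ_expected = 4.4839 pm

Given shift: 4.4839 pm
Expected shift: 4.4839 pm
Difference: 0.0000 pm

The values match. This is consistent with Compton scattering at the stated angle.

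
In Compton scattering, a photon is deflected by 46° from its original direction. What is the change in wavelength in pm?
0.7409 pm

Using the Compton scattering formula:
Δλ = λ_C(1 - cos θ)

where λ_C = h/(m_e·c) ≈ 2.4263 pm is the Compton wavelength of an electron.

For θ = 46°:
cos(46°) = 0.6947
1 - cos(46°) = 0.3053

Δλ = 2.4263 × 0.3053
Δλ = 0.7409 pm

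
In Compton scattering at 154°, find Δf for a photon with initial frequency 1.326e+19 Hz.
2.245e+18 Hz (decrease)

Convert frequency to wavelength (c = 299792458 m/s):
λ₀ = c/f₀ = 299792458/1.326e+19 = 2.2608783e-11 m = 22.6088 pm

Calculate Compton shift:
Δλ = λ_C(1 - cos(154°)) = 4.6071 pm

Final wavelength:
λ' = λ₀ + Δλ = 22.6088 + 4.6071 = 27.2158 pm

Final frequency:
f' = c/λ' = 299792458/2.7215846e-11 = 1.1015364e+19 Hz

Frequency shift (decrease):
Δf = f₀ - f' = 1.326e+19 - 1.1015364e+19 = 2.245e+18 Hz

(Intermediate values are shown rounded; full precision is carried through to the final answer.)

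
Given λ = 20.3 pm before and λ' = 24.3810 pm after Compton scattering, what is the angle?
133.00°

First find the wavelength shift:
Δλ = λ' - λ = 24.3810 - 20.3 = 4.0810 pm

Using Δλ = λ_C(1 - cos θ), with λ_C = h/(m_e·c) ≈ 2.42631024 pm:
cos θ = 1 - Δλ/λ_C
cos θ = 1 - 4.0810/2.42631024
cos θ = -0.681978

θ = arccos(-0.681978)
θ = 133.00°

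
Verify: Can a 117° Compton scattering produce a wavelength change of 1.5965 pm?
No, inconsistent

Calculate the expected shift for θ = 117°:

Δλ_expected = λ_C(1 - cos(117°))
Δλ_expected = 2.4263 × (1 - cos(117°))
Δλ_expected = 2.4263 × 1.4540
Δλ_expected = 3.5278 pm

Given shift: 1.5965 pm
Expected shift: 3.5278 pm
Difference: 1.9314 pm

The values do not match. The given shift corresponds to θ ≈ 70.0°, not 117°.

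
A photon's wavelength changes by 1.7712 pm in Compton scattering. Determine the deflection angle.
74.34°

From the Compton formula Δλ = λ_C(1 - cos θ), we can solve for θ:

cos θ = 1 - Δλ/λ_C

Given:
- Δλ = 1.7712 pm
- λ_C = h/(m_e·c) ≈ 2.42631024 pm

cos θ = 1 - 1.7712/2.42631024
cos θ = 1 - 0.729997
cos θ = 0.270003

θ = arccos(0.270003)
θ = 74.34°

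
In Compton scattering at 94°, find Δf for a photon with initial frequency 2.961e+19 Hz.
6.042e+18 Hz (decrease)

Convert frequency to wavelength (c = 299792458 m/s):
λ₀ = c/f₀ = 299792458/2.961e+19 = 1.0124703e-11 m = 10.1247 pm

Calculate Compton shift:
Δλ = λ_C(1 - cos(94°)) = 2.5956 pm

Final wavelength:
λ' = λ₀ + Δλ = 10.1247 + 2.5956 = 12.7203 pm

Final frequency:
f' = c/λ' = 299792458/1.2720264e-11 = 2.3568100e+19 Hz

Frequency shift (decrease):
Δf = f₀ - f' = 2.961e+19 - 2.3568100e+19 = 6.042e+18 Hz

(Intermediate values are shown rounded; full precision is carried through to the final answer.)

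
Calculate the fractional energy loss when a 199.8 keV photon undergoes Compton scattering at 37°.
0.0730 (or 7.30%)

Calculate initial and final photon energies:

Initial: E₀ = 199.8 keV → λ₀ = 6.2054 pm
Compton shift: Δλ = 0.4886 pm
Final wavelength: λ' = 6.6940 pm
Final energy: E' = 185.2172 keV

Fractional energy loss:
(E₀ - E')/E₀ = (199.8000 - 185.2172)/199.8000
= 14.5828/199.8000
= 0.0730
= 7.30%

(Intermediate values are shown rounded; full precision is carried through to the final answer.)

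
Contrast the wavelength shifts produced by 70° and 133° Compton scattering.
133° produces the larger shift by a factor of 2.556

Calculate both shifts using Δλ = λ_C(1 - cos θ):

For θ₁ = 70°:
Δλ₁ = 2.4263 × (1 - cos(70°))
Δλ₁ = 2.4263 × 0.6580
Δλ₁ = 1.5965 pm

For θ₂ = 133°:
Δλ₂ = 2.4263 × (1 - cos(133°))
Δλ₂ = 2.4263 × 1.6820
Δλ₂ = 4.0810 pm

The 133° angle produces the larger shift.
Ratio: 4.0810/1.5965 = 2.556

(Intermediate values are shown rounded; full precision is carried through to the final answer.)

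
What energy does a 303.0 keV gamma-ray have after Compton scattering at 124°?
157.4408 keV

First convert energy to wavelength:
λ = hc/E, with hc ≈ 1239.842 keV·pm (i.e. 1239.842 eV·nm)

For E = 303.0 keV = 303000 eV:
λ = 1239.842 keV·pm / 303.0 keV
λ = 4.0919 pm

Calculate the Compton shift:
Δλ = λ_C(1 - cos(124°)) = 2.4263 × 1.5592
Δλ = 3.7831 pm

Final wavelength:
λ' = 4.0919 + 3.7831 = 7.8750 pm

Final energy:
E' = hc/λ' = 1239.842 / 7.8750 = 157.4408 keV

(Intermediate values are shown rounded; full precision is carried through to the final answer.)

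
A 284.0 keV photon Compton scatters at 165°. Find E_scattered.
135.7156 keV

First convert energy to wavelength:
λ = hc/E, with hc ≈ 1239.842 keV·pm (i.e. 1239.842 eV·nm)

For E = 284.0 keV = 284000 eV:
λ = 1239.842 keV·pm / 284.0 keV
λ = 4.3656 pm

Calculate the Compton shift:
Δλ = λ_C(1 - cos(165°)) = 2.4263 × 1.9659
Δλ = 4.7699 pm

Final wavelength:
λ' = 4.3656 + 4.7699 = 9.1356 pm

Final energy:
E' = hc/λ' = 1239.842 / 9.1356 = 135.7156 keV

(Intermediate values are shown rounded; full precision is carried through to the final answer.)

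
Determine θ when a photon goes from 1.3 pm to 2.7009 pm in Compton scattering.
65.00°

First find the wavelength shift:
Δλ = λ' - λ = 2.7009 - 1.3 = 1.4009 pm

Using Δλ = λ_C(1 - cos θ), with λ_C = h/(m_e·c) ≈ 2.42631024 pm:
cos θ = 1 - Δλ/λ_C
cos θ = 1 - 1.4009/2.42631024
cos θ = 0.422621

θ = arccos(0.422621)
θ = 65.00°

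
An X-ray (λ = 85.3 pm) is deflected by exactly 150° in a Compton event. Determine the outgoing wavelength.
89.8276 pm

Using the Compton formula: λ' = λ + λ_C(1 − cos θ)

For θ = 150°, cos θ = -√3/2 (exact) ≈ -0.8660, so:
1 − cos 150° = 1 − (-√3/2) ≈ 1.8660

Δλ = λ_C × 1.8660 = 2.4263 × 1.8660 = 4.5276 pm

λ' = 85.3 + 4.5276 = 89.8276 pm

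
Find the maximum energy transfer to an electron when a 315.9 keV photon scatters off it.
174.6463 keV

Maximum energy transfer occurs at θ = 180° (backscattering).

Initial photon: E₀ = 315.9 keV → λ₀ = 3.9248 pm

Maximum Compton shift (at 180°):
Δλ_max = 2λ_C = 2 × 2.4263 = 4.8526 pm

Final wavelength:
λ' = 3.9248 + 4.8526 = 8.7774 pm

Minimum photon energy (maximum energy to electron):
E'_min = hc/λ' = 141.2537 keV

Maximum electron kinetic energy:
K_max = E₀ - E'_min = 315.9000 - 141.2537 = 174.6463 keV

(Intermediate values are shown rounded; full precision is carried through to the final answer.)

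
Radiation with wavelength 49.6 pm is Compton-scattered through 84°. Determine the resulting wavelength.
51.7727 pm

Using the Compton scattering formula:
λ' = λ + Δλ = λ + λ_C(1 - cos θ)

Given:
- Initial wavelength λ = 49.6 pm
- Scattering angle θ = 84°
- Compton wavelength λ_C ≈ 2.4263 pm

Calculate the shift:
Δλ = 2.4263 × (1 - cos(84°))
Δλ = 2.4263 × 0.8955
Δλ = 2.1727 pm

Final wavelength:
λ' = 49.6 + 2.1727 = 51.7727 pm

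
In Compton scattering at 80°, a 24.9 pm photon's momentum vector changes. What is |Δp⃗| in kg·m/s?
3.2970e-23 kg·m/s

Photon momentum magnitude is p = h/λ.

Initial momentum:
p₀ = h/λ = 6.6261e-34/2.4900e-11 = 2.6611e-23 kg·m/s

After scattering:
λ' = λ + Δλ = 24.9 + 2.0050 = 26.9050 pm
p' = h/λ' = 6.6261e-34/2.6905e-11 = 2.4628e-23 kg·m/s

Momentum is a vector; the scattered photon's direction makes angle θ = 80° with the incident direction. The magnitude of the vector change Δp⃗ = p⃗₀ − p⃗' is found from the law of cosines:
|Δp⃗|² = p₀² + p'² − 2p₀p'cos θ
|Δp⃗|² = (2.6611e-23)² + (2.4628e-23)² − 2·2.6611e-23·2.4628e-23·cos(80°)
|Δp⃗| = 3.2970e-23 kg·m/s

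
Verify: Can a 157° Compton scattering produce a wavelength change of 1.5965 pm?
No, inconsistent

Calculate the expected shift for θ = 157°:

Δλ_expected = λ_C(1 - cos(157°))
Δλ_expected = 2.4263 × (1 - cos(157°))
Δλ_expected = 2.4263 × 1.9205
Δλ_expected = 4.6597 pm

Given shift: 1.5965 pm
Expected shift: 4.6597 pm
Difference: 3.0633 pm

The values do not match. The given shift corresponds to θ ≈ 70.0°, not 157°.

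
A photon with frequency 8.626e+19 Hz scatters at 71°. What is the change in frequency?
2.761e+19 Hz (decrease)

Convert frequency to wavelength (c = 299792458 m/s):
λ₀ = c/f₀ = 299792458/8.626e+19 = 3.4754516e-12 m = 3.4755 pm

Calculate Compton shift:
Δλ = λ_C(1 - cos(71°)) = 1.6364 pm

Final wavelength:
λ' = λ₀ + Δλ = 3.4755 + 1.6364 = 5.1118 pm

Final frequency:
f' = c/λ' = 299792458/5.1118325e-12 = 5.8646768e+19 Hz

Frequency shift (decrease):
Δf = f₀ - f' = 8.626e+19 - 5.8646768e+19 = 2.761e+19 Hz

(Intermediate values are shown rounded; full precision is carried through to the final answer.)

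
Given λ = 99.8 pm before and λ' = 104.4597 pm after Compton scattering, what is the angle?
157.00°

First find the wavelength shift:
Δλ = λ' - λ = 104.4597 - 99.8 = 4.6597 pm

Using Δλ = λ_C(1 - cos θ), with λ_C = h/(m_e·c) ≈ 2.42631024 pm:
cos θ = 1 - Δλ/λ_C
cos θ = 1 - 4.6597/2.42631024
cos θ = -0.920488

θ = arccos(-0.920488)
θ = 157.00°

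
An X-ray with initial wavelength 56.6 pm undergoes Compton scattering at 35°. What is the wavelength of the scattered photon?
57.0388 pm

Using the Compton scattering formula:
λ' = λ + Δλ = λ + λ_C(1 - cos θ)

Given:
- Initial wavelength λ = 56.6 pm
- Scattering angle θ = 35°
- Compton wavelength λ_C ≈ 2.4263 pm

Calculate the shift:
Δλ = 2.4263 × (1 - cos(35°))
Δλ = 2.4263 × 0.1808
Δλ = 0.4388 pm

Final wavelength:
λ' = 56.6 + 0.4388 = 57.0388 pm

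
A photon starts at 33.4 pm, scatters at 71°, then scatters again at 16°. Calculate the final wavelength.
35.1304 pm

Apply Compton shift twice:

First scattering at θ₁ = 71°:
Δλ₁ = λ_C(1 - cos(71°))
Δλ₁ = 2.4263 × 0.6744
Δλ₁ = 1.6364 pm

After first scattering:
λ₁ = 33.4 + 1.6364 = 35.0364 pm

Second scattering at θ₂ = 16°:
Δλ₂ = λ_C(1 - cos(16°))
Δλ₂ = 2.4263 × 0.0387
Δλ₂ = 0.0940 pm

Final wavelength:
λ₂ = 35.0364 + 0.0940 = 35.1304 pm

Total shift: Δλ_total = 1.6364 + 0.0940 = 1.7304 pm

(Intermediate values are shown rounded; full precision is carried through to the final answer.)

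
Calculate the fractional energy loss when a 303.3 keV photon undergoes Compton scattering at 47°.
0.1588 (or 15.88%)

Calculate initial and final photon energies:

Initial: E₀ = 303.3 keV → λ₀ = 4.0878 pm
Compton shift: Δλ = 0.7716 pm
Final wavelength: λ' = 4.8594 pm
Final energy: E' = 255.1424 keV

Fractional energy loss:
(E₀ - E')/E₀ = (303.3000 - 255.1424)/303.3000
= 48.1576/303.3000
= 0.1588
= 15.88%

(Intermediate values are shown rounded; full precision is carried through to the final answer.)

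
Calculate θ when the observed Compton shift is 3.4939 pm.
116.10°

From the Compton formula Δλ = λ_C(1 - cos θ), we can solve for θ:

cos θ = 1 - Δλ/λ_C

Given:
- Δλ = 3.4939 pm
- λ_C = h/(m_e·c) ≈ 2.42631024 pm

cos θ = 1 - 3.4939/2.42631024
cos θ = 1 - 1.440005
cos θ = -0.440005

θ = arccos(-0.440005)
θ = 116.10°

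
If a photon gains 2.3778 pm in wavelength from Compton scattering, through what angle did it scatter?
88.85°

From the Compton formula Δλ = λ_C(1 - cos θ), we can solve for θ:

cos θ = 1 - Δλ/λ_C

Given:
- Δλ = 2.3778 pm
- λ_C = h/(m_e·c) ≈ 2.42631024 pm

cos θ = 1 - 2.3778/2.42631024
cos θ = 1 - 0.980007
cos θ = 0.019993

θ = arccos(0.019993)
θ = 88.85°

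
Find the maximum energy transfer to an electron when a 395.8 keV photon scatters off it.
240.5309 keV

Maximum energy transfer occurs at θ = 180° (backscattering).

Initial photon: E₀ = 395.8 keV → λ₀ = 3.1325 pm

Maximum Compton shift (at 180°):
Δλ_max = 2λ_C = 2 × 2.4263 = 4.8526 pm

Final wavelength:
λ' = 3.1325 + 4.8526 = 7.9851 pm

Minimum photon energy (maximum energy to electron):
E'_min = hc/λ' = 155.2691 keV

Maximum electron kinetic energy:
K_max = E₀ - E'_min = 395.8000 - 155.2691 = 240.5309 keV

(Intermediate values are shown rounded; full precision is carried through to the final answer.)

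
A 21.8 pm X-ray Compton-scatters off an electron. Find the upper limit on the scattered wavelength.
26.6526 pm (at θ = 180°)

The Compton shift is Δλ = λ_C(1 − cos θ).

Since cos θ ranges from −1 to 1, the factor (1 − cos θ) ranges from 0 to 2; the maximum shift occurs at θ = 180° (backscattering):
Δλ_max = 2λ_C = 2 × 2.4263 pm = 4.8526 pm

Maximum scattered wavelength:
λ'_max = λ₀ + Δλ_max = 21.8 + 4.8526 = 26.6526 pm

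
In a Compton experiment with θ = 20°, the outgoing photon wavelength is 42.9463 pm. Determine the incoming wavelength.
42.8000 pm

From λ' = λ + Δλ, we have λ = λ' - Δλ

First calculate the Compton shift:
Δλ = λ_C(1 - cos θ)
Δλ = 2.4263 × (1 - cos(20°))
Δλ = 2.4263 × 0.0603
Δλ = 0.1463 pm

Initial wavelength:
λ = λ' - Δλ
λ = 42.9463 - 0.1463
λ = 42.8000 pm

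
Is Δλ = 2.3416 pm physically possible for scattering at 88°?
Yes, consistent

Calculate the expected shift for θ = 88°:

Δλ_expected = λ_C(1 - cos(88°))
Δλ_expected = 2.4263 × (1 - cos(88°))
Δλ_expected = 2.4263 × 0.9651
Δλ_expected = 2.3416 pm

Given shift: 2.3416 pm
Expected shift: 2.3416 pm
Difference: 0.0000 pm

The values match. This is consistent with Compton scattering at the stated angle.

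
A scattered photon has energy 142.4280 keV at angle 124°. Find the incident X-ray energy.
251.9001 keV

Convert final energy to wavelength (hc ≈ 1239.842 keV·pm):
λ' = hc/E' = 1239.842 / 142.4280 = 8.7050 pm

Calculate the Compton shift:
Δλ = λ_C(1 - cos(124°))
Δλ = 2.4263 × (1 - cos(124°))
Δλ = 3.7831 pm

Initial wavelength:
λ = λ' - Δλ = 8.7050 - 3.7831 = 4.9220 pm

Initial energy:
E = hc/λ = 1239.842 / 4.9220 = 251.9001 keV

(Intermediate values are shown rounded; full precision is carried through to the final answer.)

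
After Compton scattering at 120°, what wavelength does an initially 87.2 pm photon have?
90.8395 pm

Using the Compton formula: λ' = λ + λ_C(1 − cos θ)

For θ = 120°, cos θ = -1/2 (exact) = -0.5000, so:
1 − cos 120° = 1 − (-1/2) = 1.5000

Δλ = λ_C × 1.5000 = 2.4263 × 1.5000 = 3.6395 pm

λ' = 87.2 + 3.6395 = 90.8395 pm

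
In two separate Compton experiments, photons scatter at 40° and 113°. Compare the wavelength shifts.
113° produces the larger shift by a factor of 5.944

Calculate both shifts using Δλ = λ_C(1 - cos θ):

For θ₁ = 40°:
Δλ₁ = 2.4263 × (1 - cos(40°))
Δλ₁ = 2.4263 × 0.2340
Δλ₁ = 0.5676 pm

For θ₂ = 113°:
Δλ₂ = 2.4263 × (1 - cos(113°))
Δλ₂ = 2.4263 × 1.3907
Δλ₂ = 3.3743 pm

The 113° angle produces the larger shift.
Ratio: 3.3743/0.5676 = 5.944

(Intermediate values are shown rounded; full precision is carried through to the final answer.)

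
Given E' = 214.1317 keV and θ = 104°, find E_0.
446.4998 keV

Convert final energy to wavelength (hc ≈ 1239.842 keV·pm):
λ' = hc/E' = 1239.842 / 214.1317 = 5.7901 pm

Calculate the Compton shift:
Δλ = λ_C(1 - cos(104°))
Δλ = 2.4263 × (1 - cos(104°))
Δλ = 3.0133 pm

Initial wavelength:
λ = λ' - Δλ = 5.7901 - 3.0133 = 2.7768 pm

Initial energy:
E = hc/λ = 1239.842 / 2.7768 = 446.4998 keV

(Intermediate values are shown rounded; full precision is carried through to the final answer.)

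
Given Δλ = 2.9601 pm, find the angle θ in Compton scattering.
102.71°

From the Compton formula Δλ = λ_C(1 - cos θ), we can solve for θ:

cos θ = 1 - Δλ/λ_C

Given:
- Δλ = 2.9601 pm
- λ_C = h/(m_e·c) ≈ 2.42631024 pm

cos θ = 1 - 2.9601/2.42631024
cos θ = 1 - 1.220001
cos θ = -0.220001

θ = arccos(-0.220001)
θ = 102.71°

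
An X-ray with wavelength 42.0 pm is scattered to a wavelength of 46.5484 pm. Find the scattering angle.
151.00°

First find the wavelength shift:
Δλ = λ' - λ = 46.5484 - 42.0 = 4.5484 pm

Using Δλ = λ_C(1 - cos θ), with λ_C = h/(m_e·c) ≈ 2.42631024 pm:
cos θ = 1 - Δλ/λ_C
cos θ = 1 - 4.5484/2.42631024
cos θ = -0.874616

θ = arccos(-0.874616)
θ = 151.00°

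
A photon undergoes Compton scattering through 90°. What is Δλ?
2.4263 pm

Using the Compton scattering formula:
Δλ = λ_C(1 - cos θ)

where λ_C = h/(m_e·c) ≈ 2.4263 pm is the Compton wavelength of an electron.

For θ = 90°:
cos(90°) = 0.0000
1 - cos(90°) = 1.0000

Δλ = 2.4263 × 1.0000
Δλ = 2.4263 pm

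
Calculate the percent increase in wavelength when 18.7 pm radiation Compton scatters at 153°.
24.5357%

Calculate the Compton shift:
Δλ = λ_C(1 - cos(153°))
Δλ = 2.4263 × (1 - cos(153°))
Δλ = 2.4263 × 1.8910
Δλ = 4.5882 pm

Percentage change:
(Δλ/λ₀) × 100 = (4.5882/18.7) × 100
= 24.5357%

(Intermediate values are shown rounded; full precision is carried through to the final answer.)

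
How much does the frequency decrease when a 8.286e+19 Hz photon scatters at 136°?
4.437e+19 Hz (decrease)

Convert frequency to wavelength (c = 299792458 m/s):
λ₀ = c/f₀ = 299792458/8.286e+19 = 3.6180601e-12 m = 3.6181 pm

Calculate Compton shift:
Δλ = λ_C(1 - cos(136°)) = 4.1717 pm

Final wavelength:
λ' = λ₀ + Δλ = 3.6181 + 4.1717 = 7.7897 pm

Final frequency:
f' = c/λ' = 299792458/7.7897118e-12 = 3.8485693e+19 Hz

Frequency shift (decrease):
Δf = f₀ - f' = 8.286e+19 - 3.8485693e+19 = 4.437e+19 Hz

(Intermediate values are shown rounded; full precision is carried through to the final answer.)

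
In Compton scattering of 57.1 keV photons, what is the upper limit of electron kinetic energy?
10.4300 keV

Maximum energy transfer occurs at θ = 180° (backscattering).

Initial photon: E₀ = 57.1 keV → λ₀ = 21.7135 pm

Maximum Compton shift (at 180°):
Δλ_max = 2λ_C = 2 × 2.4263 = 4.8526 pm

Final wavelength:
λ' = 21.7135 + 4.8526 = 26.5661 pm

Minimum photon energy (maximum energy to electron):
E'_min = hc/λ' = 46.6700 keV

Maximum electron kinetic energy:
K_max = E₀ - E'_min = 57.1000 - 46.6700 = 10.4300 keV

(Intermediate values are shown rounded; full precision is carried through to the final answer.)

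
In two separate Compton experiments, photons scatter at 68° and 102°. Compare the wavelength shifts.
102° produces the larger shift by a factor of 1.931

Calculate both shifts using Δλ = λ_C(1 - cos θ):

For θ₁ = 68°:
Δλ₁ = 2.4263 × (1 - cos(68°))
Δλ₁ = 2.4263 × 0.6254
Δλ₁ = 1.5174 pm

For θ₂ = 102°:
Δλ₂ = 2.4263 × (1 - cos(102°))
Δλ₂ = 2.4263 × 1.2079
Δλ₂ = 2.9308 pm

The 102° angle produces the larger shift.
Ratio: 2.9308/1.5174 = 1.931

(Intermediate values are shown rounded; full precision is carried through to the final answer.)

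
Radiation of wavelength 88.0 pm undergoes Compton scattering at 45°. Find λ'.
88.7106 pm

Using the Compton formula: λ' = λ + λ_C(1 − cos θ)

For θ = 45°, cos θ = √2/2 (exact) ≈ 0.7071, so:
1 − cos 45° = 1 − (√2/2) ≈ 0.2929

Δλ = λ_C × 0.2929 = 2.4263 × 0.2929 = 0.7106 pm

λ' = 88.0 + 0.7106 = 88.7106 pm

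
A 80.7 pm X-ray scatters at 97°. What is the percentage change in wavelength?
3.3730%

Calculate the Compton shift:
Δλ = λ_C(1 - cos(97°))
Δλ = 2.4263 × (1 - cos(97°))
Δλ = 2.4263 × 1.1219
Δλ = 2.7220 pm

Percentage change:
(Δλ/λ₀) × 100 = (2.7220/80.7) × 100
= 3.3730%

(Intermediate values are shown rounded; full precision is carried through to the final answer.)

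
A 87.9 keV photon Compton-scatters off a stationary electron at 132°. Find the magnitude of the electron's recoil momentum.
7.6376e-23 kg·m/s

The electron is initially at rest, so by conservation of momentum:
p⃗_e = p⃗₀ − p⃗'  (incident photon momentum minus scattered photon momentum)

Photon momentum magnitudes (p = h/λ = E/c):
λ₀ = hc/E₀ = 14.1051 pm → p₀ = h/λ₀ = 4.6976e-23 kg·m/s
Δλ = λ_C(1 − cos 132°) = 4.0498 pm
λ' = 18.1550 pm → p' = h/λ' = 3.6497e-23 kg·m/s

The scattered photon makes angle θ = 132° with the incident direction, so by the law of cosines:
|p⃗_e|² = p₀² + p'² − 2p₀p'cos θ
|p⃗_e|² = (4.6976e-23)² + (3.6497e-23)² − 2·4.6976e-23·3.6497e-23·cos(132°)
|p⃗_e| = 7.6376e-23 kg·m/s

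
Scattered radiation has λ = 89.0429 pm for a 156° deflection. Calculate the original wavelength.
84.4000 pm

From λ' = λ + Δλ, we have λ = λ' - Δλ

First calculate the Compton shift:
Δλ = λ_C(1 - cos θ)
Δλ = 2.4263 × (1 - cos(156°))
Δλ = 2.4263 × 1.9135
Δλ = 4.6429 pm

Initial wavelength:
λ = λ' - Δλ
λ = 89.0429 - 4.6429
λ = 84.4000 pm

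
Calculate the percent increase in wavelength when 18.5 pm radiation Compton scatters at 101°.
15.6177%

Calculate the Compton shift:
Δλ = λ_C(1 - cos(101°))
Δλ = 2.4263 × (1 - cos(101°))
Δλ = 2.4263 × 1.1908
Δλ = 2.8893 pm

Percentage change:
(Δλ/λ₀) × 100 = (2.8893/18.5) × 100
= 15.6177%

(Intermediate values are shown rounded; full precision is carried through to the final answer.)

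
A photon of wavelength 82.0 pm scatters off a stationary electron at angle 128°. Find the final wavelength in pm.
85.9201 pm

Using the Compton scattering formula:
λ' = λ + Δλ = λ + λ_C(1 - cos θ)

Given:
- Initial wavelength λ = 82.0 pm
- Scattering angle θ = 128°
- Compton wavelength λ_C ≈ 2.4263 pm

Calculate the shift:
Δλ = 2.4263 × (1 - cos(128°))
Δλ = 2.4263 × 1.6157
Δλ = 3.9201 pm

Final wavelength:
λ' = 82.0 + 3.9201 = 85.9201 pm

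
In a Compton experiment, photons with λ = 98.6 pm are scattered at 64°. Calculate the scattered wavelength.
99.9627 pm

Using the Compton scattering formula:
λ' = λ + Δλ = λ + λ_C(1 - cos θ)

Given:
- Initial wavelength λ = 98.6 pm
- Scattering angle θ = 64°
- Compton wavelength λ_C ≈ 2.4263 pm

Calculate the shift:
Δλ = 2.4263 × (1 - cos(64°))
Δλ = 2.4263 × 0.5616
Δλ = 1.3627 pm

Final wavelength:
λ' = 98.6 + 1.3627 = 99.9627 pm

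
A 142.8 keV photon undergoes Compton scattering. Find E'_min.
91.6027 keV (at θ = 180°)

The scattered photon has minimum energy when its wavelength is maximum, i.e., when the Compton shift Δλ = λ_C(1 − cos θ) is maximum. This occurs at θ = 180° (backscattering), giving Δλ_max = 2λ_C = 4.8526 pm.

Initial wavelength: λ₀ = hc/E₀ = 8.6824 pm
Maximum final wavelength: λ'_max = λ₀ + 2λ_C = 8.6824 + 4.8526 = 13.5350 pm
Minimum final energy: E'_min = hc/λ'_max = 91.6027 keV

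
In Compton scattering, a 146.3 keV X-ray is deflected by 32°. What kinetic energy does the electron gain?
6.0993 keV

By energy conservation: K_e = E_initial - E_final

First find the scattered photon energy:
Initial wavelength: λ = hc/E = 8.4747 pm
Compton shift: Δλ = λ_C(1 - cos(32°)) = 0.3687 pm
Final wavelength: λ' = 8.4747 + 0.3687 = 8.8433 pm
Final photon energy: E' = hc/λ' = 140.2007 keV

Electron kinetic energy:
K_e = E - E' = 146.3000 - 140.2007 = 6.0993 keV

(Intermediate values are shown rounded; full precision is carried through to the final answer.)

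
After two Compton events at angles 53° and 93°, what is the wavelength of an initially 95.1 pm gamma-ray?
98.6194 pm

Apply Compton shift twice:

First scattering at θ₁ = 53°:
Δλ₁ = λ_C(1 - cos(53°))
Δλ₁ = 2.4263 × 0.3982
Δλ₁ = 0.9661 pm

After first scattering:
λ₁ = 95.1 + 0.9661 = 96.0661 pm

Second scattering at θ₂ = 93°:
Δλ₂ = λ_C(1 - cos(93°))
Δλ₂ = 2.4263 × 1.0523
Δλ₂ = 2.5533 pm

Final wavelength:
λ₂ = 96.0661 + 2.5533 = 98.6194 pm

Total shift: Δλ_total = 0.9661 + 2.5533 = 3.5194 pm

(Intermediate values are shown rounded; full precision is carried through to the final answer.)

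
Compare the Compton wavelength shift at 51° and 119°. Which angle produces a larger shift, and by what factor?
119° produces the larger shift by a factor of 4.006

Calculate both shifts using Δλ = λ_C(1 - cos θ):

For θ₁ = 51°:
Δλ₁ = 2.4263 × (1 - cos(51°))
Δλ₁ = 2.4263 × 0.3707
Δλ₁ = 0.8994 pm

For θ₂ = 119°:
Δλ₂ = 2.4263 × (1 - cos(119°))
Δλ₂ = 2.4263 × 1.4848
Δλ₂ = 3.6026 pm

The 119° angle produces the larger shift.
Ratio: 3.6026/0.8994 = 4.006

(Intermediate values are shown rounded; full precision is carried through to the final answer.)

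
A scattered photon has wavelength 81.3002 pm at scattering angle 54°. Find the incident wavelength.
80.3000 pm

From λ' = λ + Δλ, we have λ = λ' - Δλ

First calculate the Compton shift:
Δλ = λ_C(1 - cos θ)
Δλ = 2.4263 × (1 - cos(54°))
Δλ = 2.4263 × 0.4122
Δλ = 1.0002 pm

Initial wavelength:
λ = λ' - Δλ
λ = 81.3002 - 1.0002
λ = 80.3000 pm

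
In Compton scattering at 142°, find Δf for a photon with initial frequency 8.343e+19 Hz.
4.563e+19 Hz (decrease)

Convert frequency to wavelength (c = 299792458 m/s):
λ₀ = c/f₀ = 299792458/8.343e+19 = 3.5933412e-12 m = 3.5933 pm

Calculate Compton shift:
Δλ = λ_C(1 - cos(142°)) = 4.3383 pm

Final wavelength:
λ' = λ₀ + Δλ = 3.5933 + 4.3383 = 7.9316 pm

Final frequency:
f' = c/λ' = 299792458/7.9316100e-12 = 3.7797176e+19 Hz

Frequency shift (decrease):
Δf = f₀ - f' = 8.343e+19 - 3.7797176e+19 = 4.563e+19 Hz

(Intermediate values are shown rounded; full precision is carried through to the final answer.)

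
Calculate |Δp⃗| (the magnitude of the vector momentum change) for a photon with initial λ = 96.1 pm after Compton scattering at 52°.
6.0164e-24 kg·m/s

Photon momentum magnitude is p = h/λ.

Initial momentum:
p₀ = h/λ = 6.6261e-34/9.6100e-11 = 6.8950e-24 kg·m/s

After scattering:
λ' = λ + Δλ = 96.1 + 0.9325 = 97.0325 pm
p' = h/λ' = 6.6261e-34/9.7033e-11 = 6.8287e-24 kg·m/s

Momentum is a vector; the scattered photon's direction makes angle θ = 52° with the incident direction. The magnitude of the vector change Δp⃗ = p⃗₀ − p⃗' is found from the law of cosines:
|Δp⃗|² = p₀² + p'² − 2p₀p'cos θ
|Δp⃗|² = (6.8950e-24)² + (6.8287e-24)² − 2·6.8950e-24·6.8287e-24·cos(52°)
|Δp⃗| = 6.0164e-24 kg·m/s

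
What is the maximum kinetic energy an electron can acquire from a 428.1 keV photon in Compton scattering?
268.0950 keV

Maximum energy transfer occurs at θ = 180° (backscattering).

Initial photon: E₀ = 428.1 keV → λ₀ = 2.8962 pm

Maximum Compton shift (at 180°):
Δλ_max = 2λ_C = 2 × 2.4263 = 4.8526 pm

Final wavelength:
λ' = 2.8962 + 4.8526 = 7.7488 pm

Minimum photon energy (maximum energy to electron):
E'_min = hc/λ' = 160.0050 keV

Maximum electron kinetic energy:
K_max = E₀ - E'_min = 428.1000 - 160.0050 = 268.0950 keV

(Intermediate values are shown rounded; full precision is carried through to the final answer.)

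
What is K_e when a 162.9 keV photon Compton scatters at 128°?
55.3790 keV

By energy conservation: K_e = E_initial - E_final

First find the scattered photon energy:
Initial wavelength: λ = hc/E = 7.6111 pm
Compton shift: Δλ = λ_C(1 - cos(128°)) = 3.9201 pm
Final wavelength: λ' = 7.6111 + 3.9201 = 11.5312 pm
Final photon energy: E' = hc/λ' = 107.5210 keV

Electron kinetic energy:
K_e = E - E' = 162.9000 - 107.5210 = 55.3790 keV

(Intermediate values are shown rounded; full precision is carried through to the final answer.)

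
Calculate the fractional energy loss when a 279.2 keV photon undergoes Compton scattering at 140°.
0.4911 (or 49.11%)

Calculate initial and final photon energies:

Initial: E₀ = 279.2 keV → λ₀ = 4.4407 pm
Compton shift: Δλ = 4.2850 pm
Final wavelength: λ' = 8.7257 pm
Final energy: E' = 142.0914 keV

Fractional energy loss:
(E₀ - E')/E₀ = (279.2000 - 142.0914)/279.2000
= 137.1086/279.2000
= 0.4911
= 49.11%

(Intermediate values are shown rounded; full precision is carried through to the final answer.)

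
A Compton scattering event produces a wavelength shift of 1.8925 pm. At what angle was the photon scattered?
77.29°

From the Compton formula Δλ = λ_C(1 - cos θ), we can solve for θ:

cos θ = 1 - Δλ/λ_C

Given:
- Δλ = 1.8925 pm
- λ_C = h/(m_e·c) ≈ 2.42631024 pm

cos θ = 1 - 1.8925/2.42631024
cos θ = 1 - 0.779991
cos θ = 0.220009

θ = arccos(0.220009)
θ = 77.29°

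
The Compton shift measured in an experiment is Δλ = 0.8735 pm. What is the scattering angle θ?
50.21°

From the Compton formula Δλ = λ_C(1 - cos θ), we can solve for θ:

cos θ = 1 - Δλ/λ_C

Given:
- Δλ = 0.8735 pm
- λ_C = h/(m_e·c) ≈ 2.42631024 pm

cos θ = 1 - 0.8735/2.42631024
cos θ = 1 - 0.360012
cos θ = 0.639988

θ = arccos(0.639988)
θ = 50.21°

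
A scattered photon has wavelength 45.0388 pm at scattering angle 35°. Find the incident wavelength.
44.6000 pm

From λ' = λ + Δλ, we have λ = λ' - Δλ

First calculate the Compton shift:
Δλ = λ_C(1 - cos θ)
Δλ = 2.4263 × (1 - cos(35°))
Δλ = 2.4263 × 0.1808
Δλ = 0.4388 pm

Initial wavelength:
λ = λ' - Δλ
λ = 45.0388 - 0.4388
λ = 44.6000 pm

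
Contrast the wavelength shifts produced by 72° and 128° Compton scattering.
128° produces the larger shift by a factor of 2.338

Calculate both shifts using Δλ = λ_C(1 - cos θ):

For θ₁ = 72°:
Δλ₁ = 2.4263 × (1 - cos(72°))
Δλ₁ = 2.4263 × 0.6910
Δλ₁ = 1.6765 pm

For θ₂ = 128°:
Δλ₂ = 2.4263 × (1 - cos(128°))
Δλ₂ = 2.4263 × 1.6157
Δλ₂ = 3.9201 pm

The 128° angle produces the larger shift.
Ratio: 3.9201/1.6765 = 2.338

(Intermediate values are shown rounded; full precision is carried through to the final answer.)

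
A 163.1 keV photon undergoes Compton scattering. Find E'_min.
99.5509 keV (at θ = 180°)

The scattered photon has minimum energy when its wavelength is maximum, i.e., when the Compton shift Δλ = λ_C(1 − cos θ) is maximum. This occurs at θ = 180° (backscattering), giving Δλ_max = 2λ_C = 4.8526 pm.

Initial wavelength: λ₀ = hc/E₀ = 7.6017 pm
Maximum final wavelength: λ'_max = λ₀ + 2λ_C = 7.6017 + 4.8526 = 12.4543 pm
Minimum final energy: E'_min = hc/λ'_max = 99.5509 keV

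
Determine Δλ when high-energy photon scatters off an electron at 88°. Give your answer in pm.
2.3416 pm

Using the Compton scattering formula:
Δλ = λ_C(1 - cos θ)

where λ_C = h/(m_e·c) ≈ 2.4263 pm is the Compton wavelength of an electron.

For θ = 88°:
cos(88°) = 0.0349
1 - cos(88°) = 0.9651

Δλ = 2.4263 × 0.9651
Δλ = 2.3416 pm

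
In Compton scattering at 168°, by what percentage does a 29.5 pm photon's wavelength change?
16.2698%

Calculate the Compton shift:
Δλ = λ_C(1 - cos(168°))
Δλ = 2.4263 × (1 - cos(168°))
Δλ = 2.4263 × 1.9781
Δλ = 4.7996 pm

Percentage change:
(Δλ/λ₀) × 100 = (4.7996/29.5) × 100
= 16.2698%

(Intermediate values are shown rounded; full precision is carried through to the final answer.)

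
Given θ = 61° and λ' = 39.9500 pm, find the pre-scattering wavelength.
38.7000 pm

From λ' = λ + Δλ, we have λ = λ' - Δλ

First calculate the Compton shift:
Δλ = λ_C(1 - cos θ)
Δλ = 2.4263 × (1 - cos(61°))
Δλ = 2.4263 × 0.5152
Δλ = 1.2500 pm

Initial wavelength:
λ = λ' - Δλ
λ = 39.9500 - 1.2500
λ = 38.7000 pm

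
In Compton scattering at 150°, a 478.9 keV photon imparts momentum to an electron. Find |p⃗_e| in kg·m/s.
3.3978e-22 kg·m/s

The electron is initially at rest, so by conservation of momentum:
p⃗_e = p⃗₀ − p⃗'  (incident photon momentum minus scattered photon momentum)

Photon momentum magnitudes (p = h/λ = E/c):
λ₀ = hc/E₀ = 2.5889 pm → p₀ = h/λ₀ = 2.5594e-22 kg·m/s
Δλ = λ_C(1 − cos 150°) = 4.5276 pm
λ' = 7.1165 pm → p' = h/λ' = 9.3109e-23 kg·m/s

The scattered photon makes angle θ = 150° with the incident direction, so by the law of cosines:
|p⃗_e|² = p₀² + p'² − 2p₀p'cos θ
|p⃗_e|² = (2.5594e-22)² + (9.3109e-23)² − 2·2.5594e-22·9.3109e-23·cos(150°)
|p⃗_e| = 3.3978e-22 kg·m/s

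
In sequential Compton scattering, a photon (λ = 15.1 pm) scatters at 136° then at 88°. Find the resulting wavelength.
21.6133 pm

Apply Compton shift twice:

First scattering at θ₁ = 136°:
Δλ₁ = λ_C(1 - cos(136°))
Δλ₁ = 2.4263 × 1.7193
Δλ₁ = 4.1717 pm

After first scattering:
λ₁ = 15.1 + 4.1717 = 19.2717 pm

Second scattering at θ₂ = 88°:
Δλ₂ = λ_C(1 - cos(88°))
Δλ₂ = 2.4263 × 0.9651
Δλ₂ = 2.3416 pm

Final wavelength:
λ₂ = 19.2717 + 2.3416 = 21.6133 pm

Total shift: Δλ_total = 4.1717 + 2.3416 = 6.5133 pm

(Intermediate values are shown rounded; full precision is carried through to the final answer.)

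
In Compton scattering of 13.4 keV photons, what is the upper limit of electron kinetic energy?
0.6678 keV

Maximum energy transfer occurs at θ = 180° (backscattering).

Initial photon: E₀ = 13.4 keV → λ₀ = 92.5255 pm

Maximum Compton shift (at 180°):
Δλ_max = 2λ_C = 2 × 2.4263 = 4.8526 pm

Final wavelength:
λ' = 92.5255 + 4.8526 = 97.3781 pm

Minimum photon energy (maximum energy to electron):
E'_min = hc/λ' = 12.7322 keV

Maximum electron kinetic energy:
K_max = E₀ - E'_min = 13.4000 - 12.7322 = 0.6678 keV

(Intermediate values are shown rounded; full precision is carried through to the final answer.)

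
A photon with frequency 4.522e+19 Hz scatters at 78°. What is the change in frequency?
1.016e+19 Hz (decrease)

Convert frequency to wavelength (c = 299792458 m/s):
λ₀ = c/f₀ = 299792458/4.522e+19 = 6.6296430e-12 m = 6.6296 pm

Calculate Compton shift:
Δλ = λ_C(1 - cos(78°)) = 1.9219 pm

Final wavelength:
λ' = λ₀ + Δλ = 6.6296 + 1.9219 = 8.5515 pm

Final frequency:
f' = c/λ' = 299792458/8.5514950e-12 = 3.5057315e+19 Hz

Frequency shift (decrease):
Δf = f₀ - f' = 4.522e+19 - 3.5057315e+19 = 1.016e+19 Hz

(Intermediate values are shown rounded; full precision is carried through to the final answer.)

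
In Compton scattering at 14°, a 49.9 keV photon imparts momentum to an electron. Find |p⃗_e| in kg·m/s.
6.4911e-24 kg·m/s

The electron is initially at rest, so by conservation of momentum:
p⃗_e = p⃗₀ − p⃗'  (incident photon momentum minus scattered photon momentum)

Photon momentum magnitudes (p = h/λ = E/c):
λ₀ = hc/E₀ = 24.8465 pm → p₀ = h/λ₀ = 2.6668e-23 kg·m/s
Δλ = λ_C(1 − cos 14°) = 0.0721 pm
λ' = 24.9186 pm → p' = h/λ' = 2.6591e-23 kg·m/s

The scattered photon makes angle θ = 14° with the incident direction, so by the law of cosines:
|p⃗_e|² = p₀² + p'² − 2p₀p'cos θ
|p⃗_e|² = (2.6668e-23)² + (2.6591e-23)² − 2·2.6668e-23·2.6591e-23·cos(14°)
|p⃗_e| = 6.4911e-24 kg·m/s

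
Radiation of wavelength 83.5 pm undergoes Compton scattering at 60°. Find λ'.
84.7132 pm

Using the Compton formula: λ' = λ + λ_C(1 − cos θ)

For θ = 60°, cos θ = 1/2 (exact) = 0.5000, so:
1 − cos 60° = 1 − (1/2) = 0.5000

Δλ = λ_C × 0.5000 = 2.4263 × 0.5000 = 1.2132 pm

λ' = 83.5 + 1.2132 = 84.7132 pm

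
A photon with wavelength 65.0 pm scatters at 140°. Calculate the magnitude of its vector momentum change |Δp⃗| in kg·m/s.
1.8567e-23 kg·m/s

Photon momentum magnitude is p = h/λ.

Initial momentum:
p₀ = h/λ = 6.6261e-34/6.5000e-11 = 1.0194e-23 kg·m/s

After scattering:
λ' = λ + Δλ = 65.0 + 4.2850 = 69.2850 pm
p' = h/λ' = 6.6261e-34/6.9285e-11 = 9.5635e-24 kg·m/s

Momentum is a vector; the scattered photon's direction makes angle θ = 140° with the incident direction. The magnitude of the vector change Δp⃗ = p⃗₀ − p⃗' is found from the law of cosines:
|Δp⃗|² = p₀² + p'² − 2p₀p'cos θ
|Δp⃗|² = (1.0194e-23)² + (9.5635e-24)² − 2·1.0194e-23·9.5635e-24·cos(140°)
|Δp⃗| = 1.8567e-23 kg·m/s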